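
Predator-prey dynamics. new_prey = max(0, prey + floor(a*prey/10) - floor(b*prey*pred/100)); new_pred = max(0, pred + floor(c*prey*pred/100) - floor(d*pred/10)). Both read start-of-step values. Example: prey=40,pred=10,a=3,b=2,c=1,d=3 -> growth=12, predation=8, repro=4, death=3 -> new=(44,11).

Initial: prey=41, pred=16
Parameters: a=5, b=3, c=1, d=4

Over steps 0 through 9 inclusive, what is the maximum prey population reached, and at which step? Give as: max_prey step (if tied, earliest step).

Step 1: prey: 41+20-19=42; pred: 16+6-6=16
Step 2: prey: 42+21-20=43; pred: 16+6-6=16
Step 3: prey: 43+21-20=44; pred: 16+6-6=16
Step 4: prey: 44+22-21=45; pred: 16+7-6=17
Step 5: prey: 45+22-22=45; pred: 17+7-6=18
Step 6: prey: 45+22-24=43; pred: 18+8-7=19
Step 7: prey: 43+21-24=40; pred: 19+8-7=20
Step 8: prey: 40+20-24=36; pred: 20+8-8=20
Step 9: prey: 36+18-21=33; pred: 20+7-8=19
Max prey = 45 at step 4

Answer: 45 4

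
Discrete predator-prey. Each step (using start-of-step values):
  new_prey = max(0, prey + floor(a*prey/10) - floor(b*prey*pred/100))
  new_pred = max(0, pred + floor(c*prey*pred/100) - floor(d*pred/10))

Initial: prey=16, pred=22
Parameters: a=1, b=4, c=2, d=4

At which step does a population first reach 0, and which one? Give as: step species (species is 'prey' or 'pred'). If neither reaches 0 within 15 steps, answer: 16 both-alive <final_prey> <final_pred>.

Step 1: prey: 16+1-14=3; pred: 22+7-8=21
Step 2: prey: 3+0-2=1; pred: 21+1-8=14
Step 3: prey: 1+0-0=1; pred: 14+0-5=9
Step 4: prey: 1+0-0=1; pred: 9+0-3=6
Step 5: prey: 1+0-0=1; pred: 6+0-2=4
Step 6: prey: 1+0-0=1; pred: 4+0-1=3
Step 7: prey: 1+0-0=1; pred: 3+0-1=2
Step 8: prey: 1+0-0=1; pred: 2+0-0=2
Steps 9-15: state stable at prey=1, pred=2 (no change)
No extinction within 15 steps

Answer: 16 both-alive 1 2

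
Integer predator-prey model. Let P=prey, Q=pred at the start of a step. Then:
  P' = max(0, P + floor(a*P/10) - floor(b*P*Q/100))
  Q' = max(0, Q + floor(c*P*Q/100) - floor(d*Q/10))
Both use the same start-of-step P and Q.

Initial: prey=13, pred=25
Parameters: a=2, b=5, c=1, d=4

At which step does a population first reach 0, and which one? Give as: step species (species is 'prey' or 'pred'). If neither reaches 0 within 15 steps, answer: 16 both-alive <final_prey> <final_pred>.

Answer: 1 prey

Derivation:
Step 1: prey: 13+2-16=0; pred: 25+3-10=18
First extinction: prey at step 1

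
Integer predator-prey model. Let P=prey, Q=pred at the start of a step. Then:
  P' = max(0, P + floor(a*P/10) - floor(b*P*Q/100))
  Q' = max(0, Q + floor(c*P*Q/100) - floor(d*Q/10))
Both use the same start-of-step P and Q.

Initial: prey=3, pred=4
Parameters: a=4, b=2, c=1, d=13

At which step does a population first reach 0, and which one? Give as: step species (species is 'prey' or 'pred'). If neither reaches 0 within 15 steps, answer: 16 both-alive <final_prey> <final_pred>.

Answer: 1 pred

Derivation:
Step 1: prey: 3+1-0=4; pred: 4+0-5=0
First extinction: pred at step 1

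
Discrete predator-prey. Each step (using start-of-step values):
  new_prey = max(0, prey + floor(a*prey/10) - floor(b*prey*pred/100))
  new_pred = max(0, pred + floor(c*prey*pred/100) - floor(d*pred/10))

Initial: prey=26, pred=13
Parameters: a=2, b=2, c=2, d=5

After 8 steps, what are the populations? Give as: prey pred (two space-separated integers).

Step 1: prey: 26+5-6=25; pred: 13+6-6=13
Step 2: prey: 25+5-6=24; pred: 13+6-6=13
Step 3: prey: 24+4-6=22; pred: 13+6-6=13
Step 4: prey: 22+4-5=21; pred: 13+5-6=12
Step 5: prey: 21+4-5=20; pred: 12+5-6=11
Step 6: prey: 20+4-4=20; pred: 11+4-5=10
Step 7: prey: 20+4-4=20; pred: 10+4-5=9
Step 8: prey: 20+4-3=21; pred: 9+3-4=8

Answer: 21 8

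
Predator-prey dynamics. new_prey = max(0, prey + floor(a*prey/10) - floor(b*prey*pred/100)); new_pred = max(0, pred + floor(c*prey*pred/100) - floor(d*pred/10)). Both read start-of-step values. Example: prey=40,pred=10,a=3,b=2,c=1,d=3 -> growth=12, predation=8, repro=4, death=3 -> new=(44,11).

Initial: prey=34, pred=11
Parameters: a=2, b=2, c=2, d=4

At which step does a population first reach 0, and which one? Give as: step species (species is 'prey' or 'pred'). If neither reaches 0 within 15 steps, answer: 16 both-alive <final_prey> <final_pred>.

Answer: 16 both-alive 14 2

Derivation:
Step 1: prey: 34+6-7=33; pred: 11+7-4=14
Step 2: prey: 33+6-9=30; pred: 14+9-5=18
Step 3: prey: 30+6-10=26; pred: 18+10-7=21
Step 4: prey: 26+5-10=21; pred: 21+10-8=23
Step 5: prey: 21+4-9=16; pred: 23+9-9=23
Step 6: prey: 16+3-7=12; pred: 23+7-9=21
Step 7: prey: 12+2-5=9; pred: 21+5-8=18
Step 8: prey: 9+1-3=7; pred: 18+3-7=14
Step 9: prey: 7+1-1=7; pred: 14+1-5=10
Step 10: prey: 7+1-1=7; pred: 10+1-4=7
Step 11: prey: 7+1-0=8; pred: 7+0-2=5
Step 12: prey: 8+1-0=9; pred: 5+0-2=3
Step 13: prey: 9+1-0=10; pred: 3+0-1=2
Step 14: prey: 10+2-0=12; pred: 2+0-0=2
Step 15: prey: 12+2-0=14; pred: 2+0-0=2
No extinction within 15 steps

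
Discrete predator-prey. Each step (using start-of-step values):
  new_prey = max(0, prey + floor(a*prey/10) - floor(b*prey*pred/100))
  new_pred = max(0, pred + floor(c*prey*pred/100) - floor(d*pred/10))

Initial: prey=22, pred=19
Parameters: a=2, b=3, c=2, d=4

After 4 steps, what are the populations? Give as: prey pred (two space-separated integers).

Answer: 5 9

Derivation:
Step 1: prey: 22+4-12=14; pred: 19+8-7=20
Step 2: prey: 14+2-8=8; pred: 20+5-8=17
Step 3: prey: 8+1-4=5; pred: 17+2-6=13
Step 4: prey: 5+1-1=5; pred: 13+1-5=9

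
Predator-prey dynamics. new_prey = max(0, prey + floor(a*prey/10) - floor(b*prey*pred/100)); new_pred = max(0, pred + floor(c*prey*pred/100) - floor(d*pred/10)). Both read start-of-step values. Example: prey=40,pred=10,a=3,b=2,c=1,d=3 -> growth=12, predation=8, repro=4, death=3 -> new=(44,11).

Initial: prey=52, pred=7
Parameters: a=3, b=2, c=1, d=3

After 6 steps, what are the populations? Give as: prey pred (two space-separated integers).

Answer: 52 41

Derivation:
Step 1: prey: 52+15-7=60; pred: 7+3-2=8
Step 2: prey: 60+18-9=69; pred: 8+4-2=10
Step 3: prey: 69+20-13=76; pred: 10+6-3=13
Step 4: prey: 76+22-19=79; pred: 13+9-3=19
Step 5: prey: 79+23-30=72; pred: 19+15-5=29
Step 6: prey: 72+21-41=52; pred: 29+20-8=41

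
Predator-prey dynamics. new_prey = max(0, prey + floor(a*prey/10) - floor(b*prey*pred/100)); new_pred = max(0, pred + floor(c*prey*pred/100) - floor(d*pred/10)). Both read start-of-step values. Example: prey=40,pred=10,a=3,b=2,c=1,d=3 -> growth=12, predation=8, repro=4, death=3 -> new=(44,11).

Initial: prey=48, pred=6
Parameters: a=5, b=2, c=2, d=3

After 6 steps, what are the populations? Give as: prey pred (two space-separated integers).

Step 1: prey: 48+24-5=67; pred: 6+5-1=10
Step 2: prey: 67+33-13=87; pred: 10+13-3=20
Step 3: prey: 87+43-34=96; pred: 20+34-6=48
Step 4: prey: 96+48-92=52; pred: 48+92-14=126
Step 5: prey: 52+26-131=0; pred: 126+131-37=220
Step 6: prey: 0+0-0=0; pred: 220+0-66=154

Answer: 0 154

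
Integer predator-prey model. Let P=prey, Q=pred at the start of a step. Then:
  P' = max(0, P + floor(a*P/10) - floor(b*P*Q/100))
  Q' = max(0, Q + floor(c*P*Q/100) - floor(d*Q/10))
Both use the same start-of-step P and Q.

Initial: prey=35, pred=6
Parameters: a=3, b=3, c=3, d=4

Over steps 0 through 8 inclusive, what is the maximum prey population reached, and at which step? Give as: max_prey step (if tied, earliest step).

Step 1: prey: 35+10-6=39; pred: 6+6-2=10
Step 2: prey: 39+11-11=39; pred: 10+11-4=17
Step 3: prey: 39+11-19=31; pred: 17+19-6=30
Step 4: prey: 31+9-27=13; pred: 30+27-12=45
Step 5: prey: 13+3-17=0; pred: 45+17-18=44
Step 6: prey: 0+0-0=0; pred: 44+0-17=27
Step 7: prey: 0+0-0=0; pred: 27+0-10=17
Step 8: prey: 0+0-0=0; pred: 17+0-6=11
Max prey = 39 at step 1

Answer: 39 1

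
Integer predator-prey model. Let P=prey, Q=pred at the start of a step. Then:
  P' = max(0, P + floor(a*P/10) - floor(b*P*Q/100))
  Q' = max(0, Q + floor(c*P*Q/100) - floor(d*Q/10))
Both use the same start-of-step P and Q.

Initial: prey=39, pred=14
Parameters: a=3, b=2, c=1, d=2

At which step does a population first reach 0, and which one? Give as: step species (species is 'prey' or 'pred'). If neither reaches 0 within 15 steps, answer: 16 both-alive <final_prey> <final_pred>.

Answer: 16 both-alive 5 8

Derivation:
Step 1: prey: 39+11-10=40; pred: 14+5-2=17
Step 2: prey: 40+12-13=39; pred: 17+6-3=20
Step 3: prey: 39+11-15=35; pred: 20+7-4=23
Step 4: prey: 35+10-16=29; pred: 23+8-4=27
Step 5: prey: 29+8-15=22; pred: 27+7-5=29
Step 6: prey: 22+6-12=16; pred: 29+6-5=30
Step 7: prey: 16+4-9=11; pred: 30+4-6=28
Step 8: prey: 11+3-6=8; pred: 28+3-5=26
Step 9: prey: 8+2-4=6; pred: 26+2-5=23
Step 10: prey: 6+1-2=5; pred: 23+1-4=20
Step 11: prey: 5+1-2=4; pred: 20+1-4=17
Step 12: prey: 4+1-1=4; pred: 17+0-3=14
Step 13: prey: 4+1-1=4; pred: 14+0-2=12
Step 14: prey: 4+1-0=5; pred: 12+0-2=10
Step 15: prey: 5+1-1=5; pred: 10+0-2=8
No extinction within 15 steps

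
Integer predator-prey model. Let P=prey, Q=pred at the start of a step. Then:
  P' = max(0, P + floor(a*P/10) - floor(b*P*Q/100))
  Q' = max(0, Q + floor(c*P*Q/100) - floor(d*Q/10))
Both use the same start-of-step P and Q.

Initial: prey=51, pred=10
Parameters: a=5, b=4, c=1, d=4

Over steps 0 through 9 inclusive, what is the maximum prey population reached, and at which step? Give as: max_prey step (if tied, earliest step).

Step 1: prey: 51+25-20=56; pred: 10+5-4=11
Step 2: prey: 56+28-24=60; pred: 11+6-4=13
Step 3: prey: 60+30-31=59; pred: 13+7-5=15
Step 4: prey: 59+29-35=53; pred: 15+8-6=17
Step 5: prey: 53+26-36=43; pred: 17+9-6=20
Step 6: prey: 43+21-34=30; pred: 20+8-8=20
Step 7: prey: 30+15-24=21; pred: 20+6-8=18
Step 8: prey: 21+10-15=16; pred: 18+3-7=14
Step 9: prey: 16+8-8=16; pred: 14+2-5=11
Max prey = 60 at step 2

Answer: 60 2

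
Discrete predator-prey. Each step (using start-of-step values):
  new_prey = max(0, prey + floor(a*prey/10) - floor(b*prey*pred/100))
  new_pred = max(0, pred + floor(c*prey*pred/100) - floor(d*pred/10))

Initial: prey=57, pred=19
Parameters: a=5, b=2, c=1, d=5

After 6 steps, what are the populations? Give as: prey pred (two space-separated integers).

Step 1: prey: 57+28-21=64; pred: 19+10-9=20
Step 2: prey: 64+32-25=71; pred: 20+12-10=22
Step 3: prey: 71+35-31=75; pred: 22+15-11=26
Step 4: prey: 75+37-39=73; pred: 26+19-13=32
Step 5: prey: 73+36-46=63; pred: 32+23-16=39
Step 6: prey: 63+31-49=45; pred: 39+24-19=44

Answer: 45 44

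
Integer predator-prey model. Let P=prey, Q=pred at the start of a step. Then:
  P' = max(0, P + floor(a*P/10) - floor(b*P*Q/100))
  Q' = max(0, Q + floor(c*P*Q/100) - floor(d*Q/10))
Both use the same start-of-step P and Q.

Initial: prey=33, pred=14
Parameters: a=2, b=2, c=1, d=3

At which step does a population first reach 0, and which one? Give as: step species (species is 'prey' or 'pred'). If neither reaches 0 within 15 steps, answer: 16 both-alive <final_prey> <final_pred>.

Step 1: prey: 33+6-9=30; pred: 14+4-4=14
Step 2: prey: 30+6-8=28; pred: 14+4-4=14
Step 3: prey: 28+5-7=26; pred: 14+3-4=13
Step 4: prey: 26+5-6=25; pred: 13+3-3=13
Step 5: prey: 25+5-6=24; pred: 13+3-3=13
Step 6: prey: 24+4-6=22; pred: 13+3-3=13
Step 7: prey: 22+4-5=21; pred: 13+2-3=12
Step 8: prey: 21+4-5=20; pred: 12+2-3=11
Step 9: prey: 20+4-4=20; pred: 11+2-3=10
Step 10: prey: 20+4-4=20; pred: 10+2-3=9
Step 11: prey: 20+4-3=21; pred: 9+1-2=8
Step 12: prey: 21+4-3=22; pred: 8+1-2=7
Step 13: prey: 22+4-3=23; pred: 7+1-2=6
Step 14: prey: 23+4-2=25; pred: 6+1-1=6
Step 15: prey: 25+5-3=27; pred: 6+1-1=6
No extinction within 15 steps

Answer: 16 both-alive 27 6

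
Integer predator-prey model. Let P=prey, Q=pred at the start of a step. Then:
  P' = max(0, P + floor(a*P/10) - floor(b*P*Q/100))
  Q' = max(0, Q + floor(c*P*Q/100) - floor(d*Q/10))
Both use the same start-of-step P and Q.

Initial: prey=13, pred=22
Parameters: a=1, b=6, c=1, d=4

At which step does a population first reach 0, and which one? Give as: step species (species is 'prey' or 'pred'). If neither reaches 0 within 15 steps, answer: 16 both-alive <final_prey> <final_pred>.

Step 1: prey: 13+1-17=0; pred: 22+2-8=16
First extinction: prey at step 1

Answer: 1 prey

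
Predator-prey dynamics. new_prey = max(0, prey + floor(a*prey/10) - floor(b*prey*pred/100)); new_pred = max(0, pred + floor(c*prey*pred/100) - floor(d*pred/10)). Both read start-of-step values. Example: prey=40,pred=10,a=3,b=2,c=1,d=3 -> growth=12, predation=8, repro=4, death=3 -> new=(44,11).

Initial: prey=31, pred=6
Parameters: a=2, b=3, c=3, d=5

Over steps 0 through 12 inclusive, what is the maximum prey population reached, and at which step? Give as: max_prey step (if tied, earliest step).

Step 1: prey: 31+6-5=32; pred: 6+5-3=8
Step 2: prey: 32+6-7=31; pred: 8+7-4=11
Step 3: prey: 31+6-10=27; pred: 11+10-5=16
Step 4: prey: 27+5-12=20; pred: 16+12-8=20
Step 5: prey: 20+4-12=12; pred: 20+12-10=22
Step 6: prey: 12+2-7=7; pred: 22+7-11=18
Step 7: prey: 7+1-3=5; pred: 18+3-9=12
Step 8: prey: 5+1-1=5; pred: 12+1-6=7
Step 9: prey: 5+1-1=5; pred: 7+1-3=5
Step 10: prey: 5+1-0=6; pred: 5+0-2=3
Step 11: prey: 6+1-0=7; pred: 3+0-1=2
Step 12: prey: 7+1-0=8; pred: 2+0-1=1
Max prey = 32 at step 1

Answer: 32 1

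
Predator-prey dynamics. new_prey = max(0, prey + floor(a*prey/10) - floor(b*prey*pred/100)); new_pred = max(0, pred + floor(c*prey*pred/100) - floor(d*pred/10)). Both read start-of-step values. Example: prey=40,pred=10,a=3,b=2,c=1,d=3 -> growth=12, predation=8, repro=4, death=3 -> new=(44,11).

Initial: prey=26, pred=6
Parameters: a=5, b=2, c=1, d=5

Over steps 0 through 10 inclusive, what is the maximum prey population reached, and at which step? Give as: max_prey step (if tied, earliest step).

Answer: 268 7

Derivation:
Step 1: prey: 26+13-3=36; pred: 6+1-3=4
Step 2: prey: 36+18-2=52; pred: 4+1-2=3
Step 3: prey: 52+26-3=75; pred: 3+1-1=3
Step 4: prey: 75+37-4=108; pred: 3+2-1=4
Step 5: prey: 108+54-8=154; pred: 4+4-2=6
Step 6: prey: 154+77-18=213; pred: 6+9-3=12
Step 7: prey: 213+106-51=268; pred: 12+25-6=31
Step 8: prey: 268+134-166=236; pred: 31+83-15=99
Step 9: prey: 236+118-467=0; pred: 99+233-49=283
Step 10: prey: 0+0-0=0; pred: 283+0-141=142
Max prey = 268 at step 7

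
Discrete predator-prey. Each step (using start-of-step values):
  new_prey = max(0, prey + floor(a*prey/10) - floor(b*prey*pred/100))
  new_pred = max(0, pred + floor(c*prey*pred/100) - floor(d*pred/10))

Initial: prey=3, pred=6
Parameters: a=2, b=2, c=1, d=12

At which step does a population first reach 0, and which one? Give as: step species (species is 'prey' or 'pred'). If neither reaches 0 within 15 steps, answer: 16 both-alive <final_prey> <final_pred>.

Step 1: prey: 3+0-0=3; pred: 6+0-7=0
First extinction: pred at step 1

Answer: 1 pred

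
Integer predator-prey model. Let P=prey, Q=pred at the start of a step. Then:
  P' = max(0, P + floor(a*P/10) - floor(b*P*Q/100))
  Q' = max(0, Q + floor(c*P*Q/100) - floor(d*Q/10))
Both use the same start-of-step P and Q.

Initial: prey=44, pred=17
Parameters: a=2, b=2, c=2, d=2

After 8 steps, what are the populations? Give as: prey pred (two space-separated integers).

Answer: 0 24

Derivation:
Step 1: prey: 44+8-14=38; pred: 17+14-3=28
Step 2: prey: 38+7-21=24; pred: 28+21-5=44
Step 3: prey: 24+4-21=7; pred: 44+21-8=57
Step 4: prey: 7+1-7=1; pred: 57+7-11=53
Step 5: prey: 1+0-1=0; pred: 53+1-10=44
Step 6: prey: 0+0-0=0; pred: 44+0-8=36
Step 7: prey: 0+0-0=0; pred: 36+0-7=29
Step 8: prey: 0+0-0=0; pred: 29+0-5=24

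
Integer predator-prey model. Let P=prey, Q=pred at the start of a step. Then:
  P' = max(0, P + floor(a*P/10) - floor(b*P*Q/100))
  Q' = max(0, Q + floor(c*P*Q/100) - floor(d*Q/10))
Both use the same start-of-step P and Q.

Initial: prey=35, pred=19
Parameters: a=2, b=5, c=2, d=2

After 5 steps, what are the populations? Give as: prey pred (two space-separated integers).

Step 1: prey: 35+7-33=9; pred: 19+13-3=29
Step 2: prey: 9+1-13=0; pred: 29+5-5=29
Step 3: prey: 0+0-0=0; pred: 29+0-5=24
Step 4: prey: 0+0-0=0; pred: 24+0-4=20
Step 5: prey: 0+0-0=0; pred: 20+0-4=16

Answer: 0 16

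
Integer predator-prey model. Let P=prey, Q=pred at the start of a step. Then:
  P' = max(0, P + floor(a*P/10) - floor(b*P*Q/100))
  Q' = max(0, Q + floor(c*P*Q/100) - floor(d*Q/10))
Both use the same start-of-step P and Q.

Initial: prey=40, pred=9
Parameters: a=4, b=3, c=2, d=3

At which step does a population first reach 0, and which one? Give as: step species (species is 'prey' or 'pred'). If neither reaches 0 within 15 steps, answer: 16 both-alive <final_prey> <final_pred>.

Step 1: prey: 40+16-10=46; pred: 9+7-2=14
Step 2: prey: 46+18-19=45; pred: 14+12-4=22
Step 3: prey: 45+18-29=34; pred: 22+19-6=35
Step 4: prey: 34+13-35=12; pred: 35+23-10=48
Step 5: prey: 12+4-17=0; pred: 48+11-14=45
First extinction: prey at step 5

Answer: 5 prey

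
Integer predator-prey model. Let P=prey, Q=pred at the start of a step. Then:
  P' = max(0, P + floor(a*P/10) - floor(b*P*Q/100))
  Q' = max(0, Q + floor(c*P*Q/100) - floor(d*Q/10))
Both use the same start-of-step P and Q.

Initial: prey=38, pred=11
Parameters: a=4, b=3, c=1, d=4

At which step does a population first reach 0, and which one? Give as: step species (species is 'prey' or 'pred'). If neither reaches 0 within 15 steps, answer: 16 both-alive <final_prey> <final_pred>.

Answer: 16 both-alive 28 6

Derivation:
Step 1: prey: 38+15-12=41; pred: 11+4-4=11
Step 2: prey: 41+16-13=44; pred: 11+4-4=11
Step 3: prey: 44+17-14=47; pred: 11+4-4=11
Step 4: prey: 47+18-15=50; pred: 11+5-4=12
Step 5: prey: 50+20-18=52; pred: 12+6-4=14
Step 6: prey: 52+20-21=51; pred: 14+7-5=16
Step 7: prey: 51+20-24=47; pred: 16+8-6=18
Step 8: prey: 47+18-25=40; pred: 18+8-7=19
Step 9: prey: 40+16-22=34; pred: 19+7-7=19
Step 10: prey: 34+13-19=28; pred: 19+6-7=18
Step 11: prey: 28+11-15=24; pred: 18+5-7=16
Step 12: prey: 24+9-11=22; pred: 16+3-6=13
Step 13: prey: 22+8-8=22; pred: 13+2-5=10
Step 14: prey: 22+8-6=24; pred: 10+2-4=8
Step 15: prey: 24+9-5=28; pred: 8+1-3=6
No extinction within 15 steps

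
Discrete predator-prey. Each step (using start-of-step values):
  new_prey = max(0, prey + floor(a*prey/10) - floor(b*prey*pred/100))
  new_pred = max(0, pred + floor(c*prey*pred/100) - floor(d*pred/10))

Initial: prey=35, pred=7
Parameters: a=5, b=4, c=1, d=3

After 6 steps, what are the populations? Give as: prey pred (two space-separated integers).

Step 1: prey: 35+17-9=43; pred: 7+2-2=7
Step 2: prey: 43+21-12=52; pred: 7+3-2=8
Step 3: prey: 52+26-16=62; pred: 8+4-2=10
Step 4: prey: 62+31-24=69; pred: 10+6-3=13
Step 5: prey: 69+34-35=68; pred: 13+8-3=18
Step 6: prey: 68+34-48=54; pred: 18+12-5=25

Answer: 54 25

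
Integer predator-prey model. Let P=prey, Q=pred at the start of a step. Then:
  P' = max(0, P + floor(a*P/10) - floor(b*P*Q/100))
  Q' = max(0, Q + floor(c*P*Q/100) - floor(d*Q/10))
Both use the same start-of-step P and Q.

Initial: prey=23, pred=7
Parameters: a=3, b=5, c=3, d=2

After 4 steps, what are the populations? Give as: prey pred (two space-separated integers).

Answer: 4 22

Derivation:
Step 1: prey: 23+6-8=21; pred: 7+4-1=10
Step 2: prey: 21+6-10=17; pred: 10+6-2=14
Step 3: prey: 17+5-11=11; pred: 14+7-2=19
Step 4: prey: 11+3-10=4; pred: 19+6-3=22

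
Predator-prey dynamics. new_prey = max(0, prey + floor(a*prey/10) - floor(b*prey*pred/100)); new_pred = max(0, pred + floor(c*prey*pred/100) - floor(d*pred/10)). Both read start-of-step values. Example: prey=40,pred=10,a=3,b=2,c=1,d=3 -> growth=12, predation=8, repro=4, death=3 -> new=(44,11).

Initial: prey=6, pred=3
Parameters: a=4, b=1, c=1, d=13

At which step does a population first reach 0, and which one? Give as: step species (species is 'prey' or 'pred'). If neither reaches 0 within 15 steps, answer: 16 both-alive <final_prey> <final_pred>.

Step 1: prey: 6+2-0=8; pred: 3+0-3=0
First extinction: pred at step 1

Answer: 1 pred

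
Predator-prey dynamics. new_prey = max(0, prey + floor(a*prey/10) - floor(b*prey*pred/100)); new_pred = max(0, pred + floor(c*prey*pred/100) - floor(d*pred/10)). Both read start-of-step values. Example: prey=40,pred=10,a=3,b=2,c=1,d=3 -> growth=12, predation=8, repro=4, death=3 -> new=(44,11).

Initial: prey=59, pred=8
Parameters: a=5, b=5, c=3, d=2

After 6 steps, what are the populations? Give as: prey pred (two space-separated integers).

Answer: 0 49

Derivation:
Step 1: prey: 59+29-23=65; pred: 8+14-1=21
Step 2: prey: 65+32-68=29; pred: 21+40-4=57
Step 3: prey: 29+14-82=0; pred: 57+49-11=95
Step 4: prey: 0+0-0=0; pred: 95+0-19=76
Step 5: prey: 0+0-0=0; pred: 76+0-15=61
Step 6: prey: 0+0-0=0; pred: 61+0-12=49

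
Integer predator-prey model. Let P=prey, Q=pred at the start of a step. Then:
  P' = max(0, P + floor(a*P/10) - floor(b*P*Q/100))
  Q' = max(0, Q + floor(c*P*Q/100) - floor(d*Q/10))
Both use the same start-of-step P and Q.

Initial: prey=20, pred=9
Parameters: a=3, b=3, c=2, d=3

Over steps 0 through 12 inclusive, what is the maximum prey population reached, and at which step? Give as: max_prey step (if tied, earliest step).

Answer: 21 1

Derivation:
Step 1: prey: 20+6-5=21; pred: 9+3-2=10
Step 2: prey: 21+6-6=21; pred: 10+4-3=11
Step 3: prey: 21+6-6=21; pred: 11+4-3=12
Step 4: prey: 21+6-7=20; pred: 12+5-3=14
Step 5: prey: 20+6-8=18; pred: 14+5-4=15
Step 6: prey: 18+5-8=15; pred: 15+5-4=16
Step 7: prey: 15+4-7=12; pred: 16+4-4=16
Step 8: prey: 12+3-5=10; pred: 16+3-4=15
Step 9: prey: 10+3-4=9; pred: 15+3-4=14
Step 10: prey: 9+2-3=8; pred: 14+2-4=12
Step 11: prey: 8+2-2=8; pred: 12+1-3=10
Step 12: prey: 8+2-2=8; pred: 10+1-3=8
Max prey = 21 at step 1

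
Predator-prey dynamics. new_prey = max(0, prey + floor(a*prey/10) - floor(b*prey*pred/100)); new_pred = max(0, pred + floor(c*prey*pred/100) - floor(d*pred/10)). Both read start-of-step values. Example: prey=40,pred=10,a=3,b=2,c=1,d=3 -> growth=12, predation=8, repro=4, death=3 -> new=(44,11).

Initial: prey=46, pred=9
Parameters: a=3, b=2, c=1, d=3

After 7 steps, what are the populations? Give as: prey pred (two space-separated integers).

Step 1: prey: 46+13-8=51; pred: 9+4-2=11
Step 2: prey: 51+15-11=55; pred: 11+5-3=13
Step 3: prey: 55+16-14=57; pred: 13+7-3=17
Step 4: prey: 57+17-19=55; pred: 17+9-5=21
Step 5: prey: 55+16-23=48; pred: 21+11-6=26
Step 6: prey: 48+14-24=38; pred: 26+12-7=31
Step 7: prey: 38+11-23=26; pred: 31+11-9=33

Answer: 26 33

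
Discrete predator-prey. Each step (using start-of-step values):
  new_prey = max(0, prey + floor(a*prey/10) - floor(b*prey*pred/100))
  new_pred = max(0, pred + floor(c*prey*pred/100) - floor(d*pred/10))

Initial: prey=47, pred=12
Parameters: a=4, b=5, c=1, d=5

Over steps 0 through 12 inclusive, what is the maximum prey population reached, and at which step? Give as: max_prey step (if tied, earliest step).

Step 1: prey: 47+18-28=37; pred: 12+5-6=11
Step 2: prey: 37+14-20=31; pred: 11+4-5=10
Step 3: prey: 31+12-15=28; pred: 10+3-5=8
Step 4: prey: 28+11-11=28; pred: 8+2-4=6
Step 5: prey: 28+11-8=31; pred: 6+1-3=4
Step 6: prey: 31+12-6=37; pred: 4+1-2=3
Step 7: prey: 37+14-5=46; pred: 3+1-1=3
Step 8: prey: 46+18-6=58; pred: 3+1-1=3
Step 9: prey: 58+23-8=73; pred: 3+1-1=3
Step 10: prey: 73+29-10=92; pred: 3+2-1=4
Step 11: prey: 92+36-18=110; pred: 4+3-2=5
Step 12: prey: 110+44-27=127; pred: 5+5-2=8
Max prey = 127 at step 12

Answer: 127 12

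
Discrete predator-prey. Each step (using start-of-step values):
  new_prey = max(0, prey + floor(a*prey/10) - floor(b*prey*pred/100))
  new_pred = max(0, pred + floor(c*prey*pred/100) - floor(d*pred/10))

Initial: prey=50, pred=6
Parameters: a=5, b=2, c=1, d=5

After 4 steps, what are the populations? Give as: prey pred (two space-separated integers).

Step 1: prey: 50+25-6=69; pred: 6+3-3=6
Step 2: prey: 69+34-8=95; pred: 6+4-3=7
Step 3: prey: 95+47-13=129; pred: 7+6-3=10
Step 4: prey: 129+64-25=168; pred: 10+12-5=17

Answer: 168 17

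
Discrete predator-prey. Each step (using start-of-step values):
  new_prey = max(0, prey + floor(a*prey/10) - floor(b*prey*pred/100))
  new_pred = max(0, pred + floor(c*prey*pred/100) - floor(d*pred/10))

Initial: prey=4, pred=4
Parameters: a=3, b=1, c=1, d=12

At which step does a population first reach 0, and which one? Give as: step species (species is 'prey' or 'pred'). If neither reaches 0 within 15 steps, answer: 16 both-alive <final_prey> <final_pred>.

Answer: 1 pred

Derivation:
Step 1: prey: 4+1-0=5; pred: 4+0-4=0
First extinction: pred at step 1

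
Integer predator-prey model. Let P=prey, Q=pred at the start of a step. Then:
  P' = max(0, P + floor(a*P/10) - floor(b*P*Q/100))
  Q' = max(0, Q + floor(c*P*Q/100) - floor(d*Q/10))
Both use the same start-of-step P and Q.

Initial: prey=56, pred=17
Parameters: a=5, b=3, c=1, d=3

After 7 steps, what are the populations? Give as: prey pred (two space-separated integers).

Answer: 5 18

Derivation:
Step 1: prey: 56+28-28=56; pred: 17+9-5=21
Step 2: prey: 56+28-35=49; pred: 21+11-6=26
Step 3: prey: 49+24-38=35; pred: 26+12-7=31
Step 4: prey: 35+17-32=20; pred: 31+10-9=32
Step 5: prey: 20+10-19=11; pred: 32+6-9=29
Step 6: prey: 11+5-9=7; pred: 29+3-8=24
Step 7: prey: 7+3-5=5; pred: 24+1-7=18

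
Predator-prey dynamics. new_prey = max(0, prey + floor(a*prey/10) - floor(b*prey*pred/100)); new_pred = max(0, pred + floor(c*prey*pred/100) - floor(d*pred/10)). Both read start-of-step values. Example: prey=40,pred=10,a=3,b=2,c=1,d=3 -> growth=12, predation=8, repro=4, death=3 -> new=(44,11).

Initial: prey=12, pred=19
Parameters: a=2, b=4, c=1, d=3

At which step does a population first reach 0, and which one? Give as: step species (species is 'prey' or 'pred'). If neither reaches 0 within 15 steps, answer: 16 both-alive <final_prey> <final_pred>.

Step 1: prey: 12+2-9=5; pred: 19+2-5=16
Step 2: prey: 5+1-3=3; pred: 16+0-4=12
Step 3: prey: 3+0-1=2; pred: 12+0-3=9
Step 4: prey: 2+0-0=2; pred: 9+0-2=7
Step 5: prey: 2+0-0=2; pred: 7+0-2=5
Step 6: prey: 2+0-0=2; pred: 5+0-1=4
Step 7: prey: 2+0-0=2; pred: 4+0-1=3
Step 8: prey: 2+0-0=2; pred: 3+0-0=3
Steps 9-15: state stable at prey=2, pred=3 (no change)
No extinction within 15 steps

Answer: 16 both-alive 2 3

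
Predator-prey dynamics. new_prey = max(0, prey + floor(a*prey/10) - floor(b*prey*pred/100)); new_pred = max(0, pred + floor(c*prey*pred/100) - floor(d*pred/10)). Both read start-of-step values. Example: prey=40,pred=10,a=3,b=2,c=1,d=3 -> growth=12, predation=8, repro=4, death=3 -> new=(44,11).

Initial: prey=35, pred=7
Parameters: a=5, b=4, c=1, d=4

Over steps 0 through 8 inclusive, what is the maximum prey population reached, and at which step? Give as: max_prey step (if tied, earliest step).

Answer: 75 5

Derivation:
Step 1: prey: 35+17-9=43; pred: 7+2-2=7
Step 2: prey: 43+21-12=52; pred: 7+3-2=8
Step 3: prey: 52+26-16=62; pred: 8+4-3=9
Step 4: prey: 62+31-22=71; pred: 9+5-3=11
Step 5: prey: 71+35-31=75; pred: 11+7-4=14
Step 6: prey: 75+37-42=70; pred: 14+10-5=19
Step 7: prey: 70+35-53=52; pred: 19+13-7=25
Step 8: prey: 52+26-52=26; pred: 25+13-10=28
Max prey = 75 at step 5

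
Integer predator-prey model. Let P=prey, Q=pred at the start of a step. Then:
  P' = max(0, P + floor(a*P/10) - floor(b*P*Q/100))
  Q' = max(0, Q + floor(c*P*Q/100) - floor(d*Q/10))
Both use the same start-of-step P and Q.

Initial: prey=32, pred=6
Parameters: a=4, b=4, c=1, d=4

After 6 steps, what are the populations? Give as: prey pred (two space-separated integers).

Step 1: prey: 32+12-7=37; pred: 6+1-2=5
Step 2: prey: 37+14-7=44; pred: 5+1-2=4
Step 3: prey: 44+17-7=54; pred: 4+1-1=4
Step 4: prey: 54+21-8=67; pred: 4+2-1=5
Step 5: prey: 67+26-13=80; pred: 5+3-2=6
Step 6: prey: 80+32-19=93; pred: 6+4-2=8

Answer: 93 8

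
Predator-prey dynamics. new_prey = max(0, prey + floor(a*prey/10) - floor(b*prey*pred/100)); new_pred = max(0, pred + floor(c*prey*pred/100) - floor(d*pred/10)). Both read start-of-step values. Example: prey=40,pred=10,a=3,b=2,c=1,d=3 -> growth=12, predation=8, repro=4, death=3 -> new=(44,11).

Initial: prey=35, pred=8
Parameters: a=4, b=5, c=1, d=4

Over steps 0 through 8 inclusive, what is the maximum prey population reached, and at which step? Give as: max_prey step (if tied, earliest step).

Answer: 45 6

Derivation:
Step 1: prey: 35+14-14=35; pred: 8+2-3=7
Step 2: prey: 35+14-12=37; pred: 7+2-2=7
Step 3: prey: 37+14-12=39; pred: 7+2-2=7
Step 4: prey: 39+15-13=41; pred: 7+2-2=7
Step 5: prey: 41+16-14=43; pred: 7+2-2=7
Step 6: prey: 43+17-15=45; pred: 7+3-2=8
Step 7: prey: 45+18-18=45; pred: 8+3-3=8
Step 8: prey: 45+18-18=45; pred: 8+3-3=8
Max prey = 45 at step 6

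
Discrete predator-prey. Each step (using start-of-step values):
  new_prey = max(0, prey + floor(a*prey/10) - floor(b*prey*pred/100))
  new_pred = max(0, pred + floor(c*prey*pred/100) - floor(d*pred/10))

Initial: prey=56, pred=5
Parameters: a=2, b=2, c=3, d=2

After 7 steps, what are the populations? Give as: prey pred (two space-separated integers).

Answer: 0 78

Derivation:
Step 1: prey: 56+11-5=62; pred: 5+8-1=12
Step 2: prey: 62+12-14=60; pred: 12+22-2=32
Step 3: prey: 60+12-38=34; pred: 32+57-6=83
Step 4: prey: 34+6-56=0; pred: 83+84-16=151
Step 5: prey: 0+0-0=0; pred: 151+0-30=121
Step 6: prey: 0+0-0=0; pred: 121+0-24=97
Step 7: prey: 0+0-0=0; pred: 97+0-19=78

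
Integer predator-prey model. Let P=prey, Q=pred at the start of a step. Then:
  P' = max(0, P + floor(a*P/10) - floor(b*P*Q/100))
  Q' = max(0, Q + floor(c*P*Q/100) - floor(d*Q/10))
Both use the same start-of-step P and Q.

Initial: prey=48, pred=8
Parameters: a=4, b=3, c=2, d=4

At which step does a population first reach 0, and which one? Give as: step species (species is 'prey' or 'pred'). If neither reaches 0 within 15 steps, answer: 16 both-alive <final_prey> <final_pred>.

Answer: 5 prey

Derivation:
Step 1: prey: 48+19-11=56; pred: 8+7-3=12
Step 2: prey: 56+22-20=58; pred: 12+13-4=21
Step 3: prey: 58+23-36=45; pred: 21+24-8=37
Step 4: prey: 45+18-49=14; pred: 37+33-14=56
Step 5: prey: 14+5-23=0; pred: 56+15-22=49
First extinction: prey at step 5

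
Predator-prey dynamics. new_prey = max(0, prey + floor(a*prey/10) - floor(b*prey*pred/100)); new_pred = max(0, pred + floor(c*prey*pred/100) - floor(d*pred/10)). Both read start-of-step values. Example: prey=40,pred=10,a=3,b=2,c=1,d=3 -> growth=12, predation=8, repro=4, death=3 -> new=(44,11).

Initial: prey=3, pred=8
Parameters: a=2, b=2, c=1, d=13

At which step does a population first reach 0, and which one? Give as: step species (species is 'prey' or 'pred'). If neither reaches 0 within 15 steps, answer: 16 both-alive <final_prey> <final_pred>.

Step 1: prey: 3+0-0=3; pred: 8+0-10=0
First extinction: pred at step 1

Answer: 1 pred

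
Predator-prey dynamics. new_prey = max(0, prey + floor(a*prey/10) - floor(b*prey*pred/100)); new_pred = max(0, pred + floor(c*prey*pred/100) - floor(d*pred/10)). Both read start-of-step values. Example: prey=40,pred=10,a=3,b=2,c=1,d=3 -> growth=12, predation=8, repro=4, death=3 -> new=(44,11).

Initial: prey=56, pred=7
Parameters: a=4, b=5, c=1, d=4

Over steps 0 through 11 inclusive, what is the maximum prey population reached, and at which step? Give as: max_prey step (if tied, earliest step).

Step 1: prey: 56+22-19=59; pred: 7+3-2=8
Step 2: prey: 59+23-23=59; pred: 8+4-3=9
Step 3: prey: 59+23-26=56; pred: 9+5-3=11
Step 4: prey: 56+22-30=48; pred: 11+6-4=13
Step 5: prey: 48+19-31=36; pred: 13+6-5=14
Step 6: prey: 36+14-25=25; pred: 14+5-5=14
Step 7: prey: 25+10-17=18; pred: 14+3-5=12
Step 8: prey: 18+7-10=15; pred: 12+2-4=10
Step 9: prey: 15+6-7=14; pred: 10+1-4=7
Step 10: prey: 14+5-4=15; pred: 7+0-2=5
Step 11: prey: 15+6-3=18; pred: 5+0-2=3
Max prey = 59 at step 1

Answer: 59 1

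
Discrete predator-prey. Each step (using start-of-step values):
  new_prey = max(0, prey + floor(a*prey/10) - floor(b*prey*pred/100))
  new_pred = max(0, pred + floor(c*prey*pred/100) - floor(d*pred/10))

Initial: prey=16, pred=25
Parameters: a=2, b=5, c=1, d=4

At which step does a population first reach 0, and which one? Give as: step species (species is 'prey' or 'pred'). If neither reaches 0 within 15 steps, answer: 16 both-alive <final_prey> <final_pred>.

Step 1: prey: 16+3-20=0; pred: 25+4-10=19
First extinction: prey at step 1

Answer: 1 prey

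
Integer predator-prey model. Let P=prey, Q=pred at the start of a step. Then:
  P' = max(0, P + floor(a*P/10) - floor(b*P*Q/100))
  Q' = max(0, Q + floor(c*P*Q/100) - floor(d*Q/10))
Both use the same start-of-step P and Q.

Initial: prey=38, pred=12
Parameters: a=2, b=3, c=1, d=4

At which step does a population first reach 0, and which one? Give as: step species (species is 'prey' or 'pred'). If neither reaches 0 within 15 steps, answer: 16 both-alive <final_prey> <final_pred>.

Answer: 16 both-alive 63 3

Derivation:
Step 1: prey: 38+7-13=32; pred: 12+4-4=12
Step 2: prey: 32+6-11=27; pred: 12+3-4=11
Step 3: prey: 27+5-8=24; pred: 11+2-4=9
Step 4: prey: 24+4-6=22; pred: 9+2-3=8
Step 5: prey: 22+4-5=21; pred: 8+1-3=6
Step 6: prey: 21+4-3=22; pred: 6+1-2=5
Step 7: prey: 22+4-3=23; pred: 5+1-2=4
Step 8: prey: 23+4-2=25; pred: 4+0-1=3
Step 9: prey: 25+5-2=28; pred: 3+0-1=2
Step 10: prey: 28+5-1=32; pred: 2+0-0=2
Step 11: prey: 32+6-1=37; pred: 2+0-0=2
Step 12: prey: 37+7-2=42; pred: 2+0-0=2
Step 13: prey: 42+8-2=48; pred: 2+0-0=2
Step 14: prey: 48+9-2=55; pred: 2+0-0=2
Step 15: prey: 55+11-3=63; pred: 2+1-0=3
No extinction within 15 steps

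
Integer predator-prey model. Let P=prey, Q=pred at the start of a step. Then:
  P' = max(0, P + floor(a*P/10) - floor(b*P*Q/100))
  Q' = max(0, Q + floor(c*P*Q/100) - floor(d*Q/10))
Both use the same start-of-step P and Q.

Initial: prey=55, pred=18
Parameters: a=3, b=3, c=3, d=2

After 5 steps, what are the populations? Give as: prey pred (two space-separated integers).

Answer: 0 48

Derivation:
Step 1: prey: 55+16-29=42; pred: 18+29-3=44
Step 2: prey: 42+12-55=0; pred: 44+55-8=91
Step 3: prey: 0+0-0=0; pred: 91+0-18=73
Step 4: prey: 0+0-0=0; pred: 73+0-14=59
Step 5: prey: 0+0-0=0; pred: 59+0-11=48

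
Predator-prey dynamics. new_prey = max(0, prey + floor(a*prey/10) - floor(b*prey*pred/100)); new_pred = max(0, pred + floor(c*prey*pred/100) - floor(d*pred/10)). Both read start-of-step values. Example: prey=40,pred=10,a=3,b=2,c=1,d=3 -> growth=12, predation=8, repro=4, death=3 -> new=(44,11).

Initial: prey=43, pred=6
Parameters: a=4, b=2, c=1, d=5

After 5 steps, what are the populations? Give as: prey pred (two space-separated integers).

Step 1: prey: 43+17-5=55; pred: 6+2-3=5
Step 2: prey: 55+22-5=72; pred: 5+2-2=5
Step 3: prey: 72+28-7=93; pred: 5+3-2=6
Step 4: prey: 93+37-11=119; pred: 6+5-3=8
Step 5: prey: 119+47-19=147; pred: 8+9-4=13

Answer: 147 13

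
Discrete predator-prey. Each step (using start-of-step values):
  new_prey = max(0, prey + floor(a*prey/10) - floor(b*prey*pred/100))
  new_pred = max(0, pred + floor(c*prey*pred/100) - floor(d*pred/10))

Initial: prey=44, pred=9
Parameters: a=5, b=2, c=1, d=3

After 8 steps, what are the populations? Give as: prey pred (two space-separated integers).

Answer: 0 73

Derivation:
Step 1: prey: 44+22-7=59; pred: 9+3-2=10
Step 2: prey: 59+29-11=77; pred: 10+5-3=12
Step 3: prey: 77+38-18=97; pred: 12+9-3=18
Step 4: prey: 97+48-34=111; pred: 18+17-5=30
Step 5: prey: 111+55-66=100; pred: 30+33-9=54
Step 6: prey: 100+50-108=42; pred: 54+54-16=92
Step 7: prey: 42+21-77=0; pred: 92+38-27=103
Step 8: prey: 0+0-0=0; pred: 103+0-30=73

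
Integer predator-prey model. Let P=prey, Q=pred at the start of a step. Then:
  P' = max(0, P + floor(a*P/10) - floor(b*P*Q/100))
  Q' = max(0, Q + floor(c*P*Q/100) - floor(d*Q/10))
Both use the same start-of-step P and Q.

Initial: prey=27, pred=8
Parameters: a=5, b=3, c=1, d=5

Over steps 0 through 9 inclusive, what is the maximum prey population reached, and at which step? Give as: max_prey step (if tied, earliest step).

Answer: 165 7

Derivation:
Step 1: prey: 27+13-6=34; pred: 8+2-4=6
Step 2: prey: 34+17-6=45; pred: 6+2-3=5
Step 3: prey: 45+22-6=61; pred: 5+2-2=5
Step 4: prey: 61+30-9=82; pred: 5+3-2=6
Step 5: prey: 82+41-14=109; pred: 6+4-3=7
Step 6: prey: 109+54-22=141; pred: 7+7-3=11
Step 7: prey: 141+70-46=165; pred: 11+15-5=21
Step 8: prey: 165+82-103=144; pred: 21+34-10=45
Step 9: prey: 144+72-194=22; pred: 45+64-22=87
Max prey = 165 at step 7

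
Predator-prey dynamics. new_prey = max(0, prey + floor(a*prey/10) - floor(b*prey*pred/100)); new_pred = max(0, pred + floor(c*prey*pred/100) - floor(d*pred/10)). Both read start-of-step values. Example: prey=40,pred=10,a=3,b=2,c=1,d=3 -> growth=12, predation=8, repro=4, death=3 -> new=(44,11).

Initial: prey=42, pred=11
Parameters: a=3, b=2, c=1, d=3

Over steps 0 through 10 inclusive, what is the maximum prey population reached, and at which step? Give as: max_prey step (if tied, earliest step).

Answer: 49 3

Derivation:
Step 1: prey: 42+12-9=45; pred: 11+4-3=12
Step 2: prey: 45+13-10=48; pred: 12+5-3=14
Step 3: prey: 48+14-13=49; pred: 14+6-4=16
Step 4: prey: 49+14-15=48; pred: 16+7-4=19
Step 5: prey: 48+14-18=44; pred: 19+9-5=23
Step 6: prey: 44+13-20=37; pred: 23+10-6=27
Step 7: prey: 37+11-19=29; pred: 27+9-8=28
Step 8: prey: 29+8-16=21; pred: 28+8-8=28
Step 9: prey: 21+6-11=16; pred: 28+5-8=25
Step 10: prey: 16+4-8=12; pred: 25+4-7=22
Max prey = 49 at step 3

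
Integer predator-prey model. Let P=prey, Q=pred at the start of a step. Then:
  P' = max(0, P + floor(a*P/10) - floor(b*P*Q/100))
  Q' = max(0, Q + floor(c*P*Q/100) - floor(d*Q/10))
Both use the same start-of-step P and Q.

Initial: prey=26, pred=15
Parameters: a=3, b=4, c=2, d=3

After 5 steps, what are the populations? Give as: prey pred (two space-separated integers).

Step 1: prey: 26+7-15=18; pred: 15+7-4=18
Step 2: prey: 18+5-12=11; pred: 18+6-5=19
Step 3: prey: 11+3-8=6; pred: 19+4-5=18
Step 4: prey: 6+1-4=3; pred: 18+2-5=15
Step 5: prey: 3+0-1=2; pred: 15+0-4=11

Answer: 2 11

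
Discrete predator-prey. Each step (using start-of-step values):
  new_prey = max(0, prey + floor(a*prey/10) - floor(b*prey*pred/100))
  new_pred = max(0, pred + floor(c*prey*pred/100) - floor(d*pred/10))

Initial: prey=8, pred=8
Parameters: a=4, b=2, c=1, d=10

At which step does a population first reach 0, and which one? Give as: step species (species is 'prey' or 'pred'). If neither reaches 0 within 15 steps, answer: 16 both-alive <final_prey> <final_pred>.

Answer: 1 pred

Derivation:
Step 1: prey: 8+3-1=10; pred: 8+0-8=0
First extinction: pred at step 1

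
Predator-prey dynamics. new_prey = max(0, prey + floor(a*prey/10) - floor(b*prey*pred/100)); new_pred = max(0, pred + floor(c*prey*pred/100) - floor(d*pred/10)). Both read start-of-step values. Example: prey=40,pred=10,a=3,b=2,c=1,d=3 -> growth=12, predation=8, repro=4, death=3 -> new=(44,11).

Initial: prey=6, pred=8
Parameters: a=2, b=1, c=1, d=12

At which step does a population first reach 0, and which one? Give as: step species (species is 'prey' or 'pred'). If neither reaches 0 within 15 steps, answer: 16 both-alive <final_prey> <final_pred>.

Answer: 1 pred

Derivation:
Step 1: prey: 6+1-0=7; pred: 8+0-9=0
First extinction: pred at step 1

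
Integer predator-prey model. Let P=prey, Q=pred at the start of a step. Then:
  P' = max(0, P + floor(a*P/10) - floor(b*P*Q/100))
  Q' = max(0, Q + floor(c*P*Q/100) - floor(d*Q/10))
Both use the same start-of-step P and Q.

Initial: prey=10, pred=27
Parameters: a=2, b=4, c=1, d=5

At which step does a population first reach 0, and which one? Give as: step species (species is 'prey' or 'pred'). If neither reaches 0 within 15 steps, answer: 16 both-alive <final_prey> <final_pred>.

Answer: 16 both-alive 1 1

Derivation:
Step 1: prey: 10+2-10=2; pred: 27+2-13=16
Step 2: prey: 2+0-1=1; pred: 16+0-8=8
Step 3: prey: 1+0-0=1; pred: 8+0-4=4
Step 4: prey: 1+0-0=1; pred: 4+0-2=2
Step 5: prey: 1+0-0=1; pred: 2+0-1=1
Step 6: prey: 1+0-0=1; pred: 1+0-0=1
Steps 7-15: state stable at prey=1, pred=1 (no change)
No extinction within 15 steps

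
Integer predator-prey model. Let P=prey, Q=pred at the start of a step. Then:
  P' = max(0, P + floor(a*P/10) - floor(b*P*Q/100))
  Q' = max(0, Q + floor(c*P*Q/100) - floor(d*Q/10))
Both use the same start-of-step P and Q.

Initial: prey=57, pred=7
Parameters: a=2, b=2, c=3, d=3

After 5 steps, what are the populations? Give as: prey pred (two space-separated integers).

Step 1: prey: 57+11-7=61; pred: 7+11-2=16
Step 2: prey: 61+12-19=54; pred: 16+29-4=41
Step 3: prey: 54+10-44=20; pred: 41+66-12=95
Step 4: prey: 20+4-38=0; pred: 95+57-28=124
Step 5: prey: 0+0-0=0; pred: 124+0-37=87

Answer: 0 87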